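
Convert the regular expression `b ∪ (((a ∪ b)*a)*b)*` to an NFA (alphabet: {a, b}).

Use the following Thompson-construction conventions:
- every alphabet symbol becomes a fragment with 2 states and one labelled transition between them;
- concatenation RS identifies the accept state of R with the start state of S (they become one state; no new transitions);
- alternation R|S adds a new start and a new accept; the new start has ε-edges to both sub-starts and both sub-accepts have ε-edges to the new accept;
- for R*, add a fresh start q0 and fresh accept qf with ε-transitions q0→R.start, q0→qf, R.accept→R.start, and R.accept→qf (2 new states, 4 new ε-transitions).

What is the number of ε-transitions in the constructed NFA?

Per subexpression:
Each of the 5 symbol leaves contributes 0 ε-transitions.
  a ∪ b — 4 ε-transitions
  (a ∪ b)* — 8 ε-transitions
  (a ∪ b)*a — 8 ε-transitions
  ((a ∪ b)*a)* — 12 ε-transitions
  ((a ∪ b)*a)*b — 12 ε-transitions
  (((a ∪ b)*a)*b)* — 16 ε-transitions
  b ∪ (((a ∪ b)*a)*b)* — 20 ε-transitions

20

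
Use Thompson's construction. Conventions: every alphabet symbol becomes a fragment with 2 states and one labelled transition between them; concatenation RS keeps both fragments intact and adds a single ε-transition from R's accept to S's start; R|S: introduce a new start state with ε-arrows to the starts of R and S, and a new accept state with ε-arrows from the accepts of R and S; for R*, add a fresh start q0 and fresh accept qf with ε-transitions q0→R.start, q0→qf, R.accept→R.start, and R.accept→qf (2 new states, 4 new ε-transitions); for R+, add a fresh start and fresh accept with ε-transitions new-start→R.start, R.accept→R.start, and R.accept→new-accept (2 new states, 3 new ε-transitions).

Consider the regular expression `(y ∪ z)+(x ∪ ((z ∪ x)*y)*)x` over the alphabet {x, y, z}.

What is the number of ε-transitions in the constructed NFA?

26

Recursing over subexpressions:
Each of the 7 symbol leaves contributes 0 ε-transitions.
  y ∪ z = 4 ε-transitions
  (y ∪ z)+ = 7 ε-transitions
  z ∪ x = 4 ε-transitions
  (z ∪ x)* = 8 ε-transitions
  (z ∪ x)*y = 9 ε-transitions
  ((z ∪ x)*y)* = 13 ε-transitions
  x ∪ ((z ∪ x)*y)* = 17 ε-transitions
  (y ∪ z)+(x ∪ ((z ∪ x)*y)*)x = 26 ε-transitions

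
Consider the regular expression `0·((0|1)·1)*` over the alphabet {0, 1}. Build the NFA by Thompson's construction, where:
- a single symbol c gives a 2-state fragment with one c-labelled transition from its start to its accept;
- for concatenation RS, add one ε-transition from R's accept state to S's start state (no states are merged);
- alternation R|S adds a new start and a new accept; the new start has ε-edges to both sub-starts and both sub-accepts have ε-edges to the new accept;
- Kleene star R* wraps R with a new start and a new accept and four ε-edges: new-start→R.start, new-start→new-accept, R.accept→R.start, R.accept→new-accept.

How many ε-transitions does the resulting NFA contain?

Building bottom-up:
Each of the 4 symbol leaves contributes 0 ε-transitions.
  0|1 : 4 ε-transitions
  (0|1)·1 : 5 ε-transitions
  ((0|1)·1)* : 9 ε-transitions
  0·((0|1)·1)* : 10 ε-transitions

10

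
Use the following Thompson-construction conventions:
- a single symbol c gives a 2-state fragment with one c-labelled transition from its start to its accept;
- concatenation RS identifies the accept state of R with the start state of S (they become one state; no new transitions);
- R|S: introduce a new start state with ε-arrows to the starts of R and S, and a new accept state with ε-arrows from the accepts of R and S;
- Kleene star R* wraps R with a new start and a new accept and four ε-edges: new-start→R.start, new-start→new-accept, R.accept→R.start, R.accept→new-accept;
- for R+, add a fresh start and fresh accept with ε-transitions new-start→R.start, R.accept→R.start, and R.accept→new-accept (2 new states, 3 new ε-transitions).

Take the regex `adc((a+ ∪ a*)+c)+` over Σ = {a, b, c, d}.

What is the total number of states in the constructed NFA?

18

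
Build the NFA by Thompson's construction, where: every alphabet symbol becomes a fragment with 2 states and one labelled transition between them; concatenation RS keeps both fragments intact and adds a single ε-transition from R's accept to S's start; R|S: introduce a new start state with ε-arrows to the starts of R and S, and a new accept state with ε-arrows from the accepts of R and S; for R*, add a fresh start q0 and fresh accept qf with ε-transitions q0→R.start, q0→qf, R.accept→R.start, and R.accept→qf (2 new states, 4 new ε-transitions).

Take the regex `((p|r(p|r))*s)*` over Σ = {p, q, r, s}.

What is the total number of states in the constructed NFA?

18

Recursing over subexpressions:
Each of the 5 symbol leaves contributes a 2-state fragment.
  p|r — 6 states
  r(p|r) — 8 states
  p|r(p|r) — 12 states
  (p|r(p|r))* — 14 states
  (p|r(p|r))*s — 16 states
  ((p|r(p|r))*s)* — 18 states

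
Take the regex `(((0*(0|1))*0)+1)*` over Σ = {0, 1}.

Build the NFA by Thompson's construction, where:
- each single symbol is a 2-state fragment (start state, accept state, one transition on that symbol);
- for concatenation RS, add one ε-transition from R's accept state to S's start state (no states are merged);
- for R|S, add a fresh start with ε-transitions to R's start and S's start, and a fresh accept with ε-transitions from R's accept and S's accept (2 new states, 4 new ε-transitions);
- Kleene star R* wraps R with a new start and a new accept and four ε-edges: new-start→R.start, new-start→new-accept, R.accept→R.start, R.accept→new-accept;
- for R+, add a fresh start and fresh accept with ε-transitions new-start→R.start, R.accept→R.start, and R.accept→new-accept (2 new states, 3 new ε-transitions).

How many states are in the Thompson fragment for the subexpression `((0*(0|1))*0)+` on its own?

16

Fragment for `((0*(0|1))*0)+`:
Each of the 4 symbol leaves contributes a 2-state fragment.
  0* → 4 states
  0|1 → 6 states
  0*(0|1) → 10 states
  (0*(0|1))* → 12 states
  (0*(0|1))*0 → 14 states
  ((0*(0|1))*0)+ → 16 states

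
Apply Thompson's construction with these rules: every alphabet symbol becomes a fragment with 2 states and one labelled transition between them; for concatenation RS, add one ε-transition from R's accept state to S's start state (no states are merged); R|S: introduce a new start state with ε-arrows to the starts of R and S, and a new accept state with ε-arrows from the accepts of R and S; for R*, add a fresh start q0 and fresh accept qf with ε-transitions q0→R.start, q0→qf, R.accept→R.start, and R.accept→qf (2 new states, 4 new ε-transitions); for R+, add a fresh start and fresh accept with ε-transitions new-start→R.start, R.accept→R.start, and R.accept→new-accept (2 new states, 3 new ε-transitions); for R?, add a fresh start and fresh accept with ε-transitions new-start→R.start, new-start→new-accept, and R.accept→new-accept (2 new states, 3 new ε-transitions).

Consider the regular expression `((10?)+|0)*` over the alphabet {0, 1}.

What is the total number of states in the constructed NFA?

14

Recursing over subexpressions:
Each of the 3 symbol leaves contributes a 2-state fragment.
  0? : 4 states
  10? : 6 states
  (10?)+ : 8 states
  (10?)+|0 : 12 states
  ((10?)+|0)* : 14 states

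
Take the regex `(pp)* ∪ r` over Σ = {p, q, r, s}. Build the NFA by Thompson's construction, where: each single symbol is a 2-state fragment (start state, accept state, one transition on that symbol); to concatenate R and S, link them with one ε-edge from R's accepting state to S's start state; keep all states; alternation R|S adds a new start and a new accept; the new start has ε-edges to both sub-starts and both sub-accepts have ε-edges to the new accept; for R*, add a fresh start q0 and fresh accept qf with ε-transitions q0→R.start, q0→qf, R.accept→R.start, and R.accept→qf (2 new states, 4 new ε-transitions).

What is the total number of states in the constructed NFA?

10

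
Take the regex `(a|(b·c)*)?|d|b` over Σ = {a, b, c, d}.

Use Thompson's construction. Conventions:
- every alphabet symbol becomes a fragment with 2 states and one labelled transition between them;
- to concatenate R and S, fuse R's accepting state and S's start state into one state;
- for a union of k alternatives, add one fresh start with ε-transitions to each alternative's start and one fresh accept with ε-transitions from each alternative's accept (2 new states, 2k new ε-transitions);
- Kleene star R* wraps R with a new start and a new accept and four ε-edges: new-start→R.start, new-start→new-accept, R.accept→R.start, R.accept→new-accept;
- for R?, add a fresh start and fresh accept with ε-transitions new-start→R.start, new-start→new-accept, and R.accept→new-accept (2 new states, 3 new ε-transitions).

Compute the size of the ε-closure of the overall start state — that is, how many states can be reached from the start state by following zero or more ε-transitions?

Compute the ε-closure size of each fragment's start state recursively; a symbol fragment's start has no outgoing ε-edge, so its closure is just itself (size 1).
  b·c : same as the first factor's closure: C = 1
  (b·c)* : C = 1 (new start) + 1 (body) + 1 (new accept) = 3
  a|(b·c)* : C = 1 (new start) + (1 + 3) + 1 (new accept, since some branch ε-reaches its own accept) = 6
  (a|(b·c)*)? : new start has ε-edges to the inner start and to the new accept, so C = 2 + 6 = 8
  (a|(b·c)*)?|d|b : C = 1 (new start) + (8 + 1 + 1) + 1 (new accept, since some branch ε-reaches its own accept) = 12

12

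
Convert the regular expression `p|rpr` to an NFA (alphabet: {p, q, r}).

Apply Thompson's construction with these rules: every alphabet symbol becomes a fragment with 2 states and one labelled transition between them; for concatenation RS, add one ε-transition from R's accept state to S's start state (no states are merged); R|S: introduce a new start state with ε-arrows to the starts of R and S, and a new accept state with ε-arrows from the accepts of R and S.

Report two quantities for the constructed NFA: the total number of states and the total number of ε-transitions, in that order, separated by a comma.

10, 6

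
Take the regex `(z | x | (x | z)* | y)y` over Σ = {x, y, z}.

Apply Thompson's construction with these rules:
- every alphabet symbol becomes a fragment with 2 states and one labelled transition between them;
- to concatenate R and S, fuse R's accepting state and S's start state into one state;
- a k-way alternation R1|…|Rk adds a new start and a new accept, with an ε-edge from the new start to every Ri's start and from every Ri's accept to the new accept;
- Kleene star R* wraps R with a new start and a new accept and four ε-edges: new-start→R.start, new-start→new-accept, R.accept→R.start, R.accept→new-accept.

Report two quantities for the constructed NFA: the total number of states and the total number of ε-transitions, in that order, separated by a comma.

17, 16

Building bottom-up:
Each of the 6 symbol leaves contributes 2 states and 0 ε-transitions.
  x | z : 6 states, 4 ε-transitions
  (x | z)* : 8 states, 8 ε-transitions
  z | x | (x | z)* | y : 16 states, 16 ε-transitions
  (z | x | (x | z)* | y)y : 17 states, 16 ε-transitions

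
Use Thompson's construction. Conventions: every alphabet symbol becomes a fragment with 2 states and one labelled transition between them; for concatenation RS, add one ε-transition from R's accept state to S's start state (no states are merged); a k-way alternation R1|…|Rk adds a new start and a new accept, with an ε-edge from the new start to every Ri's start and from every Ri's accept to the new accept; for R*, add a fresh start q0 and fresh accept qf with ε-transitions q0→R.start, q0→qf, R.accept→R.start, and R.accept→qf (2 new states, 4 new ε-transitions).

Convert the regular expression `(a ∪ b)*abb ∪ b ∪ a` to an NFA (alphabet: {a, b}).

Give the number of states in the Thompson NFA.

Bottom-up over the parse tree:
Each of the 7 symbol leaves contributes a 2-state fragment.
  a ∪ b → 6 states
  (a ∪ b)* → 8 states
  (a ∪ b)*abb → 14 states
  (a ∪ b)*abb ∪ b ∪ a → 20 states

20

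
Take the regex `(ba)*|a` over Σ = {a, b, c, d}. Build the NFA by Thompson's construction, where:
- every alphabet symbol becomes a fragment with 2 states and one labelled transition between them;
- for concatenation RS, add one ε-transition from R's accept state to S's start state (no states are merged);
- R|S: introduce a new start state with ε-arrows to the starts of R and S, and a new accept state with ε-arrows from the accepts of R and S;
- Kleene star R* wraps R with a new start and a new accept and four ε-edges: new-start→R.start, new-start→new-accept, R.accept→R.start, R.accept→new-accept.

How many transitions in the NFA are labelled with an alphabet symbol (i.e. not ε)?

Recursing over subexpressions:
Each of the 3 symbol leaves contributes exactly 1 symbol transition.
  ba — 2 symbol transitions
  (ba)* — 2 symbol transitions
  (ba)*|a — 3 symbol transitions

3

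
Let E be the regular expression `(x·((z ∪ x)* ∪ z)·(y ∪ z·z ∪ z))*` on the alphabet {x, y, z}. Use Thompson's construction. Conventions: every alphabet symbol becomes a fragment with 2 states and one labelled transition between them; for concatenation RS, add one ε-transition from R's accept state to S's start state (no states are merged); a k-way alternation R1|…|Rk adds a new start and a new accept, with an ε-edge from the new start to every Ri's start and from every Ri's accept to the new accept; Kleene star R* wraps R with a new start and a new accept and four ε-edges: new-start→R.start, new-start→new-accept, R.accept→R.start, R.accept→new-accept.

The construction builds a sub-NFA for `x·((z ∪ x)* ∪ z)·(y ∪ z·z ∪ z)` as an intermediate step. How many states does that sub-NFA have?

Fragment for `x·((z ∪ x)* ∪ z)·(y ∪ z·z ∪ z)`:
Each of the 8 symbol leaves contributes a 2-state fragment.
  z ∪ x — 6 states
  (z ∪ x)* — 8 states
  (z ∪ x)* ∪ z — 12 states
  z·z — 4 states
  y ∪ z·z ∪ z — 10 states
  x·((z ∪ x)* ∪ z)·(y ∪ z·z ∪ z) — 24 states

24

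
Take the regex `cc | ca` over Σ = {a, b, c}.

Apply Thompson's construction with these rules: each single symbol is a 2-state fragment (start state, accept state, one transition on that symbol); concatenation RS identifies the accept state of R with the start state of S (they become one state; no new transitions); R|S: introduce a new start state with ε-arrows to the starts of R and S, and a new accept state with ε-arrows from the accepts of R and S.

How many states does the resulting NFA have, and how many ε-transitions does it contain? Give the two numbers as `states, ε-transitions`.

Recursing over subexpressions:
Each of the 4 symbol leaves contributes 2 states and 0 ε-transitions.
  cc = 3 states, 0 ε-transitions
  ca = 3 states, 0 ε-transitions
  cc | ca = 8 states, 4 ε-transitions

8, 4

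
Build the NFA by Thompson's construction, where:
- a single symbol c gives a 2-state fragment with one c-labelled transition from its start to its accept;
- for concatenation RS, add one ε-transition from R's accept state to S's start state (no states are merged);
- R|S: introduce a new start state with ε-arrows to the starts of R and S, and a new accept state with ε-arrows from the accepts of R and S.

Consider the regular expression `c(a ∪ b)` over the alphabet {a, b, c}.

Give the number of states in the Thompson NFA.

8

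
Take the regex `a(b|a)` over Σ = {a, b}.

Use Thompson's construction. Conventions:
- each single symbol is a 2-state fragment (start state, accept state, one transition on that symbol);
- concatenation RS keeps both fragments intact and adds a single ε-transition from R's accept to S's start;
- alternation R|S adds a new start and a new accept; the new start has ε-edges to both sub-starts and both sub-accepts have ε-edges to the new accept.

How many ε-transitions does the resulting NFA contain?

Recursing over subexpressions:
Each of the 3 symbol leaves contributes 0 ε-transitions.
  b|a — 4 ε-transitions
  a(b|a) — 5 ε-transitions

5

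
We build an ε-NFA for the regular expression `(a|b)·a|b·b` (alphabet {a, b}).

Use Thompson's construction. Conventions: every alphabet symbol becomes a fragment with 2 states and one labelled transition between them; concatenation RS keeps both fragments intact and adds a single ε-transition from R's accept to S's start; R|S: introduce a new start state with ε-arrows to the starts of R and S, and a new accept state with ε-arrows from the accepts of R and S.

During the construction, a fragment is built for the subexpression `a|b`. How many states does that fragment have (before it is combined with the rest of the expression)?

6

Fragment for `a|b`:
Each of the 2 symbol leaves contributes a 2-state fragment.
  a|b → 6 states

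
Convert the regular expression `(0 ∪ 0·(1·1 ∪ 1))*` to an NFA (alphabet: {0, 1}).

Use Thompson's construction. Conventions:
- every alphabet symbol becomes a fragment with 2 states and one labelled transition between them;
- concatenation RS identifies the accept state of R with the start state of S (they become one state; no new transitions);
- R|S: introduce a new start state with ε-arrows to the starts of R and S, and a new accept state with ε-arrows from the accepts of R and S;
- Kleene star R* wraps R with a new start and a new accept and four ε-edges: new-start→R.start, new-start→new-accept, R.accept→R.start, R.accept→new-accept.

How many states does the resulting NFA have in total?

14

Bottom-up over the parse tree:
Each of the 5 symbol leaves contributes a 2-state fragment.
  1·1 = 3 states
  1·1 ∪ 1 = 7 states
  0·(1·1 ∪ 1) = 8 states
  0 ∪ 0·(1·1 ∪ 1) = 12 states
  (0 ∪ 0·(1·1 ∪ 1))* = 14 states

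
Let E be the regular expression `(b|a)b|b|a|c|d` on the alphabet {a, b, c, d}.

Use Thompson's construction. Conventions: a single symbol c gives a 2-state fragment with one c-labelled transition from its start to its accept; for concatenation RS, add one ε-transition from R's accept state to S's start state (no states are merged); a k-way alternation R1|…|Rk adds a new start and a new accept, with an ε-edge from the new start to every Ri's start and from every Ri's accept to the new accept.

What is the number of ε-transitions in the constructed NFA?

Building bottom-up:
Each of the 7 symbol leaves contributes 0 ε-transitions.
  b|a → 4 ε-transitions
  (b|a)b → 5 ε-transitions
  (b|a)b|b|a|c|d → 15 ε-transitions

15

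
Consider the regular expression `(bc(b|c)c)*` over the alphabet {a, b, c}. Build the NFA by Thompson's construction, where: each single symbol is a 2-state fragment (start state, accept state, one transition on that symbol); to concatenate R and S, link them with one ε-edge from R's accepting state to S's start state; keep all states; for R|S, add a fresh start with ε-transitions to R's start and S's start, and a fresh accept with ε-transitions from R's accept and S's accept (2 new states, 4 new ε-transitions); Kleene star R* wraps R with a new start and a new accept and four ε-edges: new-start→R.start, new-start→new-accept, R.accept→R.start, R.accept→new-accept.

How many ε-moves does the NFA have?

Per subexpression:
Each of the 5 symbol leaves contributes 0 ε-transitions.
  b|c : 4 ε-transitions
  bc(b|c)c : 7 ε-transitions
  (bc(b|c)c)* : 11 ε-transitions

11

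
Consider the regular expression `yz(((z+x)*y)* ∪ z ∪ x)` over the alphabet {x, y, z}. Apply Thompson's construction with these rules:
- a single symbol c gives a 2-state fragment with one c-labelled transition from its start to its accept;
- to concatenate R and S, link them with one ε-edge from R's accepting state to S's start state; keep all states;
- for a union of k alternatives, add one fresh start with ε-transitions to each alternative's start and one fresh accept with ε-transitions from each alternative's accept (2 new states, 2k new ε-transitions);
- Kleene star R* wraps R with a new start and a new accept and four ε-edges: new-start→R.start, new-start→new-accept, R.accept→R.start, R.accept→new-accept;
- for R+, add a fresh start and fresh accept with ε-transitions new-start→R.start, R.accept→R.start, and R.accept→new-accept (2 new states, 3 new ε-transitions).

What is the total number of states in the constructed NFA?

Per subexpression:
Each of the 7 symbol leaves contributes a 2-state fragment.
  z+ = 4 states
  z+x = 6 states
  (z+x)* = 8 states
  (z+x)*y = 10 states
  ((z+x)*y)* = 12 states
  ((z+x)*y)* ∪ z ∪ x = 18 states
  yz(((z+x)*y)* ∪ z ∪ x) = 22 states

22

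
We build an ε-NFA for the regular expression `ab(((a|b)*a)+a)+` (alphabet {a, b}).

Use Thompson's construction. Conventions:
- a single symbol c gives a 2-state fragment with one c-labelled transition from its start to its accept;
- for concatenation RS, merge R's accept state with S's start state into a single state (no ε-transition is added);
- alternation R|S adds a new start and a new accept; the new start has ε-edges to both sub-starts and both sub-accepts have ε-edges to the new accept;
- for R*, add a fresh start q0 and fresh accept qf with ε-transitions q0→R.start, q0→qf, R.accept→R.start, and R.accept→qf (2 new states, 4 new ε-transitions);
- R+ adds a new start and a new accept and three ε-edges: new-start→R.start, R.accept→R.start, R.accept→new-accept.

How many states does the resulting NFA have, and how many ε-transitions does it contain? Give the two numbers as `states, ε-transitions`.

Building bottom-up:
Each of the 6 symbol leaves contributes 2 states and 0 ε-transitions.
  a|b — 6 states, 4 ε-transitions
  (a|b)* — 8 states, 8 ε-transitions
  (a|b)*a — 9 states, 8 ε-transitions
  ((a|b)*a)+ — 11 states, 11 ε-transitions
  ((a|b)*a)+a — 12 states, 11 ε-transitions
  (((a|b)*a)+a)+ — 14 states, 14 ε-transitions
  ab(((a|b)*a)+a)+ — 16 states, 14 ε-transitions

16, 14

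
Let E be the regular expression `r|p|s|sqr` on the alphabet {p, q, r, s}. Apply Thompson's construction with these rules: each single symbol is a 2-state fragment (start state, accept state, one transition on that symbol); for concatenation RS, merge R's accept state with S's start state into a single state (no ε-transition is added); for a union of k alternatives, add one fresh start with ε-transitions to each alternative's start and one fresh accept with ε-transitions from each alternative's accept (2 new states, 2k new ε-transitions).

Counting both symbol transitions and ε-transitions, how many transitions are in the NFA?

By structural recursion:
Each of the 6 symbol leaves contributes 1 transition (1 symbol, 0 ε).
  sqr : 3 transitions (3 symbol, 0 ε)
  r|p|s|sqr : 14 transitions (6 symbol, 8 ε)

14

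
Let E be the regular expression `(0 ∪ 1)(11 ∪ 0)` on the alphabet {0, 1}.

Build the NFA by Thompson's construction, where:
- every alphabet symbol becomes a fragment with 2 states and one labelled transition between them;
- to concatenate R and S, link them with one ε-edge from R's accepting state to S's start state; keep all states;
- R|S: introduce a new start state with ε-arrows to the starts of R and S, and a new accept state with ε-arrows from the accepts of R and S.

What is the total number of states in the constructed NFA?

14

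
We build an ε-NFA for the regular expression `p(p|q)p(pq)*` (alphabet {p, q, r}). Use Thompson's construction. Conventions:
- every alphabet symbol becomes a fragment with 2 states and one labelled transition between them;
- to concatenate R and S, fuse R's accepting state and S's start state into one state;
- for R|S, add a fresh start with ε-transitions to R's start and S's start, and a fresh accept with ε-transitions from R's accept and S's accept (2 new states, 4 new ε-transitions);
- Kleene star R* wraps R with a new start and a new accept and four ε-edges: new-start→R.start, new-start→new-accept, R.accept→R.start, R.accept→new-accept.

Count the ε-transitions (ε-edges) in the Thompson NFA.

By structural recursion:
Each of the 6 symbol leaves contributes 0 ε-transitions.
  p|q — 4 ε-transitions
  pq — 0 ε-transitions
  (pq)* — 4 ε-transitions
  p(p|q)p(pq)* — 8 ε-transitions

8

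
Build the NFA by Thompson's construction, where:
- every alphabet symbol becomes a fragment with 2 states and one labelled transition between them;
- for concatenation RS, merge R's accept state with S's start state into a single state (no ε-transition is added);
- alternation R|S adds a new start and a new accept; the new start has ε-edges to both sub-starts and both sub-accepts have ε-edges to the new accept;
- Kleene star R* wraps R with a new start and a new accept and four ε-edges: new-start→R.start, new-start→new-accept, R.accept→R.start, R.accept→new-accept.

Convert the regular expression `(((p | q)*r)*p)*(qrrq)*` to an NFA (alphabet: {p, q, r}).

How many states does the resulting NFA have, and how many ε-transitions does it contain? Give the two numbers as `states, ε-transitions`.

Bottom-up over the parse tree:
Each of the 8 symbol leaves contributes 2 states and 0 ε-transitions.
  p | q — 6 states, 4 ε-transitions
  (p | q)* — 8 states, 8 ε-transitions
  (p | q)*r — 9 states, 8 ε-transitions
  ((p | q)*r)* — 11 states, 12 ε-transitions
  ((p | q)*r)*p — 12 states, 12 ε-transitions
  (((p | q)*r)*p)* — 14 states, 16 ε-transitions
  qrrq — 5 states, 0 ε-transitions
  (qrrq)* — 7 states, 4 ε-transitions
  (((p | q)*r)*p)*(qrrq)* — 20 states, 20 ε-transitions

20, 20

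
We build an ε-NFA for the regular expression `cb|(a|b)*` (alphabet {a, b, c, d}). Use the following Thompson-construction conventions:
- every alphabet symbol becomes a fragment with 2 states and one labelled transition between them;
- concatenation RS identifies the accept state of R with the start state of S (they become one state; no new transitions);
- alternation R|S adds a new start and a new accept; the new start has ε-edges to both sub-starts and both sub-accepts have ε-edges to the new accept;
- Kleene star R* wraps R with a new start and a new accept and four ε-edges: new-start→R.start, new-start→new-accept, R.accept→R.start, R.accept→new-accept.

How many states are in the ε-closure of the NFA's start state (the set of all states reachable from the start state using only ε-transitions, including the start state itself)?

Work bottom-up. For each fragment F, track |ε-closure(F.start)| and whether F's accept lies in that closure (i.e. whether F accepts ε). A single-symbol fragment has closure size 1 and does not accept ε.
  cb : |closure| equals the left operand's closure size = 1 (its accept is not ε-reachable, so the closure stops there)
  a|b : new start ε-reaches every alternative's start; none of them accept ε, so the new accept is not reached: |closure| = 1 + 1 + 1 = 3
  (a|b)* : |closure| = 1 (new start) + 3 (body) + 1 (new accept) = 5
  cb|(a|b)* : new start ε-reaches every alternative's start; at least one alternative accepts ε, so the union's new accept is reached too: |closure| = 1 + 1 + 5 + 1 = 8

8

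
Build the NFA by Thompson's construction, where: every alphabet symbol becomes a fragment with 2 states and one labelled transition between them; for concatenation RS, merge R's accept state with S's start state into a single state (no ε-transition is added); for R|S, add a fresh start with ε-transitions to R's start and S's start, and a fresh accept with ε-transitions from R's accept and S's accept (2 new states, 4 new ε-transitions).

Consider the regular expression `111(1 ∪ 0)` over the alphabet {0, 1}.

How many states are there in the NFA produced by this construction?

9

Bottom-up over the parse tree:
Each of the 5 symbol leaves contributes a 2-state fragment.
  1 ∪ 0 → 6 states
  111(1 ∪ 0) → 9 states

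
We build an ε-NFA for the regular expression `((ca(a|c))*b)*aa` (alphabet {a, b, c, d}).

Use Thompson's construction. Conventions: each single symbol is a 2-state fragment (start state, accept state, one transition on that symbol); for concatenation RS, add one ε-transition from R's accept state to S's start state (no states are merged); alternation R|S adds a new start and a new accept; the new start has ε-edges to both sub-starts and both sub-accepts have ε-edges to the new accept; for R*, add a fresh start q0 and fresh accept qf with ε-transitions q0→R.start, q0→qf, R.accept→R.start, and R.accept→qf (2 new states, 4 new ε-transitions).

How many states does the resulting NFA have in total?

20

Recursing over subexpressions:
Each of the 7 symbol leaves contributes a 2-state fragment.
  a|c — 6 states
  ca(a|c) — 10 states
  (ca(a|c))* — 12 states
  (ca(a|c))*b — 14 states
  ((ca(a|c))*b)* — 16 states
  ((ca(a|c))*b)*aa — 20 states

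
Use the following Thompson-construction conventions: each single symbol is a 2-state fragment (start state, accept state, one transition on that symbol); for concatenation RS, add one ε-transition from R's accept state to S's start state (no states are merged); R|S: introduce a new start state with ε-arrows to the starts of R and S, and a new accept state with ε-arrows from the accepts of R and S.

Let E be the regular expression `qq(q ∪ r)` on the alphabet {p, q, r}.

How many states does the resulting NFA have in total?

10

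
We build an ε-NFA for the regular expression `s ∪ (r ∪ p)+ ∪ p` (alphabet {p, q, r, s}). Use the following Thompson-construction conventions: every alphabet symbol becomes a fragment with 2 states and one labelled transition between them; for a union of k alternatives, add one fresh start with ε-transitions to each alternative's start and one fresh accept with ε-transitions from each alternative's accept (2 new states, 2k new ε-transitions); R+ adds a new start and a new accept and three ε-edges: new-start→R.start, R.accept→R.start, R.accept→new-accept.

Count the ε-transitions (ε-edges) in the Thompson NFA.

13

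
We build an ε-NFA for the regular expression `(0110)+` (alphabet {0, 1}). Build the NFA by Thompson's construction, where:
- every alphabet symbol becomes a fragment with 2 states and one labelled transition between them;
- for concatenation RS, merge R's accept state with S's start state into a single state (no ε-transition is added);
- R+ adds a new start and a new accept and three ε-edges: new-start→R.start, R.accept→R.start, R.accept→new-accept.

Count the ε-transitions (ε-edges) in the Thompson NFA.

By structural recursion:
Each of the 4 symbol leaves contributes 0 ε-transitions.
  0110 : 0 ε-transitions
  (0110)+ : 3 ε-transitions

3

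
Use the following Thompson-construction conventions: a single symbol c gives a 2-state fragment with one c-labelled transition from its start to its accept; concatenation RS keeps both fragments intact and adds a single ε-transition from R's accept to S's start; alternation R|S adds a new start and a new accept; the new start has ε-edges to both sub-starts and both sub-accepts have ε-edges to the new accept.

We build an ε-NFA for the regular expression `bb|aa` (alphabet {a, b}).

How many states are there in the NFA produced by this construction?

Building bottom-up:
Each of the 4 symbol leaves contributes a 2-state fragment.
  bb = 4 states
  aa = 4 states
  bb|aa = 10 states

10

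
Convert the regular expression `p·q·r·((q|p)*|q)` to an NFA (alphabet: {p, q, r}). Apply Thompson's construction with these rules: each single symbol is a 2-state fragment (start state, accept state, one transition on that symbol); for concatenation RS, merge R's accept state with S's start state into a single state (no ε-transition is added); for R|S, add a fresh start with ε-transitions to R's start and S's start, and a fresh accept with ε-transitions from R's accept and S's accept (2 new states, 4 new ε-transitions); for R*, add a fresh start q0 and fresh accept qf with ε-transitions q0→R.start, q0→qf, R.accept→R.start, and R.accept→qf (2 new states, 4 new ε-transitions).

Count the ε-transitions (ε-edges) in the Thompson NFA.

Per subexpression:
Each of the 6 symbol leaves contributes 0 ε-transitions.
  q|p : 4 ε-transitions
  (q|p)* : 8 ε-transitions
  (q|p)*|q : 12 ε-transitions
  p·q·r·((q|p)*|q) : 12 ε-transitions

12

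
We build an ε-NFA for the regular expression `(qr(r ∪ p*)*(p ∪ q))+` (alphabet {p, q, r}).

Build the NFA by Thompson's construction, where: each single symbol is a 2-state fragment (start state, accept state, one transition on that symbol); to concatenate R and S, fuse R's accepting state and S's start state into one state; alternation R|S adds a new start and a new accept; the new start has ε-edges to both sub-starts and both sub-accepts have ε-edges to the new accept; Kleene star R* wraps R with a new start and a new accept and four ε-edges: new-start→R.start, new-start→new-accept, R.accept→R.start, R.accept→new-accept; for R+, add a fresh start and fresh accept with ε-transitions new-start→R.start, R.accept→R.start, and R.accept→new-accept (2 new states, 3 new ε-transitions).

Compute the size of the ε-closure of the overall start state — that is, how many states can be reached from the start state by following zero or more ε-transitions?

2

Work bottom-up. For each fragment F, track |ε-closure(F.start)| and whether F's accept lies in that closure (i.e. whether F accepts ε). A single-symbol fragment has closure size 1 and does not accept ε.
  p* → the star's fresh start ε-reaches both the body's start and the fresh accept: C = 2 + 1 = 3
  r ∪ p* → C = 1 (new start) + (1 + 3) + 1 (new accept, since some branch ε-reaches its own accept) = 6
  (r ∪ p*)* → new start has ε-edges to the inner start and to the new accept, so C = 2 + 6 = 8
  p ∪ q → C = 1 + 1 + 1 = 3 (the new accept is not ε-reachable since no branch accepts ε)
  qr(r ∪ p*)*(p ∪ q) → same as the first factor's closure: C = 1
  (qr(r ∪ p*)*(p ∪ q))+ → new start ε-reaches only the body's start; the new accept needs a symbol first: C = 1 + 1 = 2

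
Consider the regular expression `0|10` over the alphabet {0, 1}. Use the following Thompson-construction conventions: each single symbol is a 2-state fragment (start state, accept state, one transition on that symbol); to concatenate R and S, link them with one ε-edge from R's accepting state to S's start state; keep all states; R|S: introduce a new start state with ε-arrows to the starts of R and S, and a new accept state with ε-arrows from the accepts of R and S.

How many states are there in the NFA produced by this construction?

8

By structural recursion:
Each of the 3 symbol leaves contributes a 2-state fragment.
  10 → 4 states
  0|10 → 8 states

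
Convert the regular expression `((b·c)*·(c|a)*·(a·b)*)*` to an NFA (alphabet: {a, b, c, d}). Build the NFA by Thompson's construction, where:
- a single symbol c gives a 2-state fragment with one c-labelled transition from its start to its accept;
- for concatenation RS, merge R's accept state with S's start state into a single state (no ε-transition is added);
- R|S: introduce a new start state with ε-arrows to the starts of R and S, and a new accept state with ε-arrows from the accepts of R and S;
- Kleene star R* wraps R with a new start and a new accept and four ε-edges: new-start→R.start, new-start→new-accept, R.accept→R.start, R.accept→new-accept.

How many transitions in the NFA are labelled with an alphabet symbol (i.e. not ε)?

By structural recursion:
Each of the 6 symbol leaves contributes exactly 1 symbol transition.
  b·c : 2 symbol transitions
  (b·c)* : 2 symbol transitions
  c|a : 2 symbol transitions
  (c|a)* : 2 symbol transitions
  a·b : 2 symbol transitions
  (a·b)* : 2 symbol transitions
  (b·c)*·(c|a)*·(a·b)* : 6 symbol transitions
  ((b·c)*·(c|a)*·(a·b)*)* : 6 symbol transitions

6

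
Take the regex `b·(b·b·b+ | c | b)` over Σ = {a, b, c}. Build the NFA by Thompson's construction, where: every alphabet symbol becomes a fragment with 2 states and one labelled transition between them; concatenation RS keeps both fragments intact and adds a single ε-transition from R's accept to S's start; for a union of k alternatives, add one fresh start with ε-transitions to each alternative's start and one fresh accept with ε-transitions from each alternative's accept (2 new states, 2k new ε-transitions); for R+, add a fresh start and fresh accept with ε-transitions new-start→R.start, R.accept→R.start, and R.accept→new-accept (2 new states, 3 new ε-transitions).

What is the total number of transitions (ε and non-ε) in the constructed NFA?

18

Recursing over subexpressions:
Each of the 6 symbol leaves contributes 1 transition (1 symbol, 0 ε).
  b+ — 4 transitions (1 symbol, 3 ε)
  b·b·b+ — 8 transitions (3 symbol, 5 ε)
  b·b·b+ | c | b — 16 transitions (5 symbol, 11 ε)
  b·(b·b·b+ | c | b) — 18 transitions (6 symbol, 12 ε)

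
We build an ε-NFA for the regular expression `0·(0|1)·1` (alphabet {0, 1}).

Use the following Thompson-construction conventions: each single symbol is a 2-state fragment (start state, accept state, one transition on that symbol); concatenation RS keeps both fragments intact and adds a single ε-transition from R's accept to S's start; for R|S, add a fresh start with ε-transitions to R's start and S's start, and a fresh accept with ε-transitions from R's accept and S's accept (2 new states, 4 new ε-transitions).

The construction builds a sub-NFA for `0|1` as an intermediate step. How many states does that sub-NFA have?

Fragment for `0|1`:
Each of the 2 symbol leaves contributes a 2-state fragment.
  0|1 : 6 states

6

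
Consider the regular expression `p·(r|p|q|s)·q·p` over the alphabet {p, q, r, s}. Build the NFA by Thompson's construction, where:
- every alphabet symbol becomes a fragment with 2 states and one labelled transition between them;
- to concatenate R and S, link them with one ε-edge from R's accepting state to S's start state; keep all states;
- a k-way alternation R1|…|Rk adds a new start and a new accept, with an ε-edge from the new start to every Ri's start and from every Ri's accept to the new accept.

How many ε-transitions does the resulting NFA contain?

By structural recursion:
Each of the 7 symbol leaves contributes 0 ε-transitions.
  r|p|q|s : 8 ε-transitions
  p·(r|p|q|s)·q·p : 11 ε-transitions

11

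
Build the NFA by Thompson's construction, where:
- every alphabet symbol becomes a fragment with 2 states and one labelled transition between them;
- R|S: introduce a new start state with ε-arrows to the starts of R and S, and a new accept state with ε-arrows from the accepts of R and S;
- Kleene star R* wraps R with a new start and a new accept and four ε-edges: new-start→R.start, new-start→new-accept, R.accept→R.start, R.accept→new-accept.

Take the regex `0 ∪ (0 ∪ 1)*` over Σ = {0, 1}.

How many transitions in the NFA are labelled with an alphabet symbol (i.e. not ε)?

3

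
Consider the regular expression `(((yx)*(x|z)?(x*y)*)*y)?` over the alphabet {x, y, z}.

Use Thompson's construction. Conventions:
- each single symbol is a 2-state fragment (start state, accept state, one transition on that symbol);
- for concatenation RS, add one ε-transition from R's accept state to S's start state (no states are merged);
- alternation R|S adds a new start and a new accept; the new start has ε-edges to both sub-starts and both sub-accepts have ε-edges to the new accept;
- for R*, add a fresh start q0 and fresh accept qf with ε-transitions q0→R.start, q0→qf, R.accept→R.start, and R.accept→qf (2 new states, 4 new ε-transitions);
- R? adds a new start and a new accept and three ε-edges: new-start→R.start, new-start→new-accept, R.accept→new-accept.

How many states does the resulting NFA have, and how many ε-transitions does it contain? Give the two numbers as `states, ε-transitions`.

Bottom-up over the parse tree:
Each of the 7 symbol leaves contributes 2 states and 0 ε-transitions.
  yx → 4 states, 1 ε-transition
  (yx)* → 6 states, 5 ε-transitions
  x|z → 6 states, 4 ε-transitions
  (x|z)? → 8 states, 7 ε-transitions
  x* → 4 states, 4 ε-transitions
  x*y → 6 states, 5 ε-transitions
  (x*y)* → 8 states, 9 ε-transitions
  (yx)*(x|z)?(x*y)* → 22 states, 23 ε-transitions
  ((yx)*(x|z)?(x*y)*)* → 24 states, 27 ε-transitions
  ((yx)*(x|z)?(x*y)*)*y → 26 states, 28 ε-transitions
  (((yx)*(x|z)?(x*y)*)*y)? → 28 states, 31 ε-transitions

28, 31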